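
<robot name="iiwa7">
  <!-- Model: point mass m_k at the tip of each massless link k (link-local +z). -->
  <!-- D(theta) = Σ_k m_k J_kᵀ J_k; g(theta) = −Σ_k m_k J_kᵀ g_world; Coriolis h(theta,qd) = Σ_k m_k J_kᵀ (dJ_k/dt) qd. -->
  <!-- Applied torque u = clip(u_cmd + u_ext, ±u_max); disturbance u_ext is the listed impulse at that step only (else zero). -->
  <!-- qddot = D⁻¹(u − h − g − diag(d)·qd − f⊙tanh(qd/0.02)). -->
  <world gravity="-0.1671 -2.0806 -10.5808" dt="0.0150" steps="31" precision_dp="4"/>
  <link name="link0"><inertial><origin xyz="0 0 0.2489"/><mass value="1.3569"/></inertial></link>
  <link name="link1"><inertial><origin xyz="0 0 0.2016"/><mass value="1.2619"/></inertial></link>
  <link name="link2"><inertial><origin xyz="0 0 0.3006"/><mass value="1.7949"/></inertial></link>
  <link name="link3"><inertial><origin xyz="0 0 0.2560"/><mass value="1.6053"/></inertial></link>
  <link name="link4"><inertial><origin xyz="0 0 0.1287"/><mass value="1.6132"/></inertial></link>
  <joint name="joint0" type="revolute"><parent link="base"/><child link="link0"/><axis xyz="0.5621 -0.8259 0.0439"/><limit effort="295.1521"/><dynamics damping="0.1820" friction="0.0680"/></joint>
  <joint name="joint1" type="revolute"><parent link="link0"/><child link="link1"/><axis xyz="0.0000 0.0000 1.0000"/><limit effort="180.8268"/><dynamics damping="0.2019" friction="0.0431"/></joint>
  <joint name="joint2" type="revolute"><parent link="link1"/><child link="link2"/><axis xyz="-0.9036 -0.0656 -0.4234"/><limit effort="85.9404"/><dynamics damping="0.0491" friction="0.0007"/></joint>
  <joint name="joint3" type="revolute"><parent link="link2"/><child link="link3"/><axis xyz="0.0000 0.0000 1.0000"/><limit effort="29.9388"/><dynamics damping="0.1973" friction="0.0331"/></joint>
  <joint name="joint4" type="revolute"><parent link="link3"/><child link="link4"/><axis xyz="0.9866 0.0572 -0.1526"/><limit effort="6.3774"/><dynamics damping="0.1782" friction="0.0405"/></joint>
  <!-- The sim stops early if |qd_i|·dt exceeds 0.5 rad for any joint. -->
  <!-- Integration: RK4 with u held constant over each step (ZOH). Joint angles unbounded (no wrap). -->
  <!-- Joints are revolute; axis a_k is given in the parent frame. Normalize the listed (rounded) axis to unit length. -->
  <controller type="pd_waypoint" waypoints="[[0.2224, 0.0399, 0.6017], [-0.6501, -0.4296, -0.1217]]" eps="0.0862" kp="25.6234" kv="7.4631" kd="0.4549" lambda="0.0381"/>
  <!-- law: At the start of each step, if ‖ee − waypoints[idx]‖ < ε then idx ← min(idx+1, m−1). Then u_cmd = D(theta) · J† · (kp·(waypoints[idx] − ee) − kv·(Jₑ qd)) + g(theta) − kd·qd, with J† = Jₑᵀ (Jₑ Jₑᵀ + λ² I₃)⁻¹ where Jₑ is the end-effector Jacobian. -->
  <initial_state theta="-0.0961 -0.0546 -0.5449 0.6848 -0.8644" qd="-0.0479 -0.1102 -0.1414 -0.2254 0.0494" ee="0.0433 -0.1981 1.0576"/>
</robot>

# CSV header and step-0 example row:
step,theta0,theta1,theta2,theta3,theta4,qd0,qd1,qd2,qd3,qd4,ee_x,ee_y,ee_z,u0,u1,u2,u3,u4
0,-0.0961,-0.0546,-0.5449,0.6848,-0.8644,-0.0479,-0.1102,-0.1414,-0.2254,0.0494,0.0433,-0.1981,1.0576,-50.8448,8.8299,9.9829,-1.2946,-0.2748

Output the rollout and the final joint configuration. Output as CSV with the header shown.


step,theta0,theta1,theta2,theta3,theta4,qd0,qd1,qd2,qd3,qd4,ee_x,ee_y,ee_z,u0,u1,u2,u3,u4
1,-0.0991,-0.0586,-0.5496,0.6847,-0.8751,-0.3485,-0.4264,-0.4914,0.1737,-1.4228,0.0444,-0.1981,1.0562,-46.0853,7.9394,10.7700,-1.4197,0.4656
2,-0.1062,-0.0673,-0.5591,0.6880,-0.9015,-0.6050,-0.7407,-0.7753,0.2845,-2.0765,0.0468,-0.1972,1.0532,-40.8363,6.8708,11.5814,-1.4042,0.7438
3,-0.1168,-0.0800,-0.5724,0.6928,-0.9348,-0.8156,-0.9679,-0.9943,0.3544,-2.3507,0.0508,-0.1957,1.0492,-35.7077,5.7253,12.3907,-1.3709,0.8203
4,-0.1303,-0.0956,-0.5885,0.6982,-0.9709,-0.9859,-1.1075,-1.1633,0.3826,-2.4497,0.0562,-0.1938,1.0444,-30.8091,4.5376,13.1176,-1.3172,0.8147
5,-0.1461,-0.1127,-0.6070,0.7039,-1.0077,-1.1249,-1.1856,-1.2940,0.3933,-2.4590,0.0631,-0.1917,1.0391,-26.2218,3.3399,13.7388,-1.2550,0.7774
6,-0.1638,-0.1308,-0.6271,0.7098,-1.0443,-1.2398,-1.2257,-1.3958,0.3962,-2.4206,0.0712,-0.1893,1.0334,-21.9697,2.1515,14.2498,-1.1895,0.7317
7,-0.1831,-0.1493,-0.6486,0.7157,-1.0801,-1.3360,-1.2444,-1.4756,0.3959,-2.3564,0.0802,-0.1867,1.0273,-18.0502,0.9841,14.6560,-1.1235,0.6887
8,-0.2038,-0.1680,-0.6712,0.7216,-1.1149,-1.4175,-1.2523,-1.5384,0.3942,-2.2787,0.0900,-0.1839,1.0208,-14.4481,-0.1551,14.9679,-1.0585,0.6537
9,-0.2256,-0.1868,-0.6947,0.7274,-1.1484,-1.4870,-1.2561,-1.5883,0.3921,-2.1942,0.1004,-0.1809,1.0140,-11.1428,-1.2615,15.1969,-0.9954,0.6284
10,-0.2483,-0.2057,-0.7188,0.7333,-1.1806,-1.5466,-1.2593,-1.6282,0.3898,-2.1069,0.1112,-0.1777,1.0070,-8.1121,-2.3320,15.3544,-0.9349,0.6134
11,-0.2719,-0.2247,-0.7435,0.7391,-1.2115,-1.5980,-1.2638,-1.6606,0.3875,-2.0191,0.1222,-0.1743,0.9997,-5.3337,-3.3643,15.4511,-0.8771,0.6082
12,-0.2962,-0.2437,-0.7686,0.7448,-1.2411,-1.6423,-1.2706,-1.6873,0.3849,-1.9320,0.1335,-0.1707,0.9921,-2.7864,-4.3566,15.4963,-0.8224,0.6121
13,-0.3211,-0.2629,-0.7941,0.7506,-1.2694,-1.6805,-1.2796,-1.7097,0.3822,-1.8465,0.1447,-0.1670,0.9843,-0.4501,-5.3074,15.4983,-0.7708,0.6240
14,-0.3466,-0.2822,-0.8199,0.7563,-1.2964,-1.7134,-1.2905,-1.7289,0.3792,-1.7627,0.1559,-0.1631,0.9762,1.6936,-6.2153,15.4646,-0.7225,0.6431
15,-0.3725,-0.3017,-0.8460,0.7619,-1.3221,-1.7413,-1.3028,-1.7457,0.3759,-1.6809,0.1669,-0.1590,0.9680,3.6619,-7.0794,15.4017,-0.6776,0.6684
16,-0.3988,-0.3214,-0.8723,0.7675,-1.3467,-1.7648,-1.3159,-1.7607,0.3722,-1.6012,0.1777,-0.1547,0.9596,5.4703,-7.8987,15.3152,-0.6360,0.6990
17,-0.4255,-0.3413,-0.8988,0.7730,-1.3700,-1.7840,-1.3290,-1.7741,0.3681,-1.5234,0.1881,-0.1503,0.9510,7.1333,-8.6724,15.2104,-0.5979,0.7341
18,-0.4523,-0.3613,-0.9255,0.7785,-1.3922,-1.7992,-1.3415,-1.7862,0.3636,-1.4478,0.1982,-0.1458,0.9423,8.6637,-9.3998,15.0917,-0.5633,0.7731
19,-0.4794,-0.3816,-0.9524,0.7839,-1.4133,-1.8104,-1.3529,-1.7970,0.3587,-1.3742,0.2079,-0.1412,0.9335,10.0734,-10.0806,14.9634,-0.5322,0.8153
20,-0.5066,-0.4020,-0.9795,0.7892,-1.4333,-1.8178,-1.3626,-1.8063,0.3533,-1.3027,0.2172,-0.1364,0.9245,11.3728,-10.7144,14.8290,-0.5047,0.8602
21,-0.5339,-0.4225,-1.0066,0.7944,-1.4523,-1.8213,-1.3702,-1.8142,0.3476,-1.2334,0.2260,-0.1316,0.9155,12.5714,-11.3010,14.6920,-0.4808,0.9072
22,-0.5613,-0.4431,-1.0339,0.7996,-1.4702,-1.8211,-1.3754,-1.8203,0.3414,-1.1664,0.2343,-0.1267,0.9064,13.6773,-11.8404,14.5552,-0.4605,0.9559
23,-0.5886,-0.4638,-1.0613,0.8046,-1.4872,-1.8171,-1.3781,-1.8245,0.3348,-1.1018,0.2421,-0.1217,0.8972,14.6979,-12.3328,14.4212,-0.4437,1.0058
24,-0.6158,-0.4845,-1.0887,0.8096,-1.5032,-1.8094,-1.3782,-1.8265,0.3279,-1.0396,0.2494,-0.1167,0.8880,15.6394,-12.7786,14.2924,-0.4305,1.0567
25,-0.6428,-0.5052,-1.1161,0.8144,-1.5183,-1.7981,-1.3756,-1.8263,0.3207,-0.9800,0.2562,-0.1117,0.8788,16.5074,-13.1784,14.1705,-0.4207,1.1081
26,-0.6697,-0.5258,-1.1435,0.8191,-1.5325,-1.7832,-1.3704,-1.8235,0.3131,-0.9229,0.2625,-0.1066,0.8696,17.3064,-13.5329,14.0573,-0.4142,1.1596
27,-0.6963,-0.5463,-1.1708,0.8237,-1.5459,-1.7649,-1.3628,-1.8181,0.3053,-0.8684,0.2682,-0.1015,0.8604,18.0405,-13.8433,13.9539,-0.4110,1.2111
28,-0.7226,-0.5667,-1.1980,0.8282,-1.5584,-1.7432,-1.3529,-1.8100,0.2972,-0.8166,0.2735,-0.0964,0.8513,18.7133,-14.1108,13.8614,-0.4109,1.2621
29,-0.7486,-0.5869,-1.2251,0.8326,-1.5703,-1.7184,-1.3408,-1.7992,0.2889,-0.7674,0.2782,-0.0913,0.8422,19.3279,-14.3368,13.7803,-0.4138,1.3124
30,-0.7742,-0.6069,-1.2520,0.8368,-1.5814,-1.6906,-1.3269,-1.7856,0.2804,-0.7207,0.2824,-0.0863,0.8332,19.8872,-14.5231,13.7112,-0.4193,1.3617
31,-0.7993,-0.6267,-1.2786,0.8409,-1.5919,-1.6600,-1.3111,-1.7693,0.2717,-0.6765,0.2862,-0.0813,0.8243,,,,,
# final theta (rad): -0.7993 -0.6267 -1.2786 0.8409 -1.5919


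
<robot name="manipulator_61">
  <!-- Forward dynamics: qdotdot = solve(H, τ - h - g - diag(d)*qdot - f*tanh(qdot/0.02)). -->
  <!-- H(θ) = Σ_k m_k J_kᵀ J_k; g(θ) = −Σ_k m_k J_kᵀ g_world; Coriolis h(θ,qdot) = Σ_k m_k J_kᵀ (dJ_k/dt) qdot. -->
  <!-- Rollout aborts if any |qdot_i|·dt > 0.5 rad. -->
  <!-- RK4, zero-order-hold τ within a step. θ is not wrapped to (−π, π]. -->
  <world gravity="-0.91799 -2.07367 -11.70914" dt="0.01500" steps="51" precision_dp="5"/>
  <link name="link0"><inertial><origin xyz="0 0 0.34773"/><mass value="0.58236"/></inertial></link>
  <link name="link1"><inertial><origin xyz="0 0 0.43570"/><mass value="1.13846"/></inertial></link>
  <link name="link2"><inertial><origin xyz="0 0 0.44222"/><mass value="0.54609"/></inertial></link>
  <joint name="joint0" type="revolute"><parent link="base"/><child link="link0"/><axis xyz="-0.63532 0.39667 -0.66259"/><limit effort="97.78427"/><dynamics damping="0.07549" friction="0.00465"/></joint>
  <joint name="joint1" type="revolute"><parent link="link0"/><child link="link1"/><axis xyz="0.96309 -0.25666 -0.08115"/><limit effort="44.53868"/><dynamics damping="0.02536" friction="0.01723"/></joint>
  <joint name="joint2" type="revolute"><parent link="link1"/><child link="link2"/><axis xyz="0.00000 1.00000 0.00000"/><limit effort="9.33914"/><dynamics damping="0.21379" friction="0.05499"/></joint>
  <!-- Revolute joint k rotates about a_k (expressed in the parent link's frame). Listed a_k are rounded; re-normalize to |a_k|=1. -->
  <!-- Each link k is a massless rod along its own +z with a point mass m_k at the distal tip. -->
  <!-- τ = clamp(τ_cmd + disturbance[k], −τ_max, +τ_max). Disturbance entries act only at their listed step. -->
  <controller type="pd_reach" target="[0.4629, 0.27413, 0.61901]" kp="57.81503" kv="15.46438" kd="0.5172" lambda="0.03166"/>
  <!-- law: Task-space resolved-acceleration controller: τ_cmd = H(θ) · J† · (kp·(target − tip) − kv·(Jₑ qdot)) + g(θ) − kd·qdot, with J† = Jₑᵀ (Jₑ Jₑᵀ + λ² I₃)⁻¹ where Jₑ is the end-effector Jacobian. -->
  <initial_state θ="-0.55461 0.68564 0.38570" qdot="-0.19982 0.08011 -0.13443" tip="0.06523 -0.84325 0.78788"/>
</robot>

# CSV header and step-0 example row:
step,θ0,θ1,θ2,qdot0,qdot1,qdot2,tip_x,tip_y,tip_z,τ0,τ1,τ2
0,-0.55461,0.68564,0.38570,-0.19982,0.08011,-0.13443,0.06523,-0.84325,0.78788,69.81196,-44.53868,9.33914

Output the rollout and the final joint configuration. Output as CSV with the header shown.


step,θ0,θ1,θ2,qdot0,qdot1,qdot2,tip_x,tip_y,tip_z,τ0,τ1,τ2
1,-0.52518,0.71240,0.39917,4.07069,3.42430,1.95382,0.06640,-0.83904,0.78452,52.60358,-39.06428,9.33914
2,-0.44724,0.77466,0.44184,6.27336,4.80907,3.75325,0.06973,-0.82277,0.78092,38.08335,-31.44641,6.94905
3,-0.34606,0.84873,0.50706,7.20238,5.03699,4.93209,0.07499,-0.79707,0.77864,27.23919,-25.10808,4.76500
4,-0.23641,0.92162,0.58541,7.42909,4.68243,5.49511,0.08137,-0.76486,0.77779,19.59948,-20.30622,3.36251
5,-0.12585,0.98750,0.66899,7.33142,4.11631,5.63553,0.08843,-0.72856,0.77816,14.32230,-16.80259,2.44425
6,-0.01777,1.04456,0.75268,7.09971,3.50937,5.51648,0.09613,-0.68990,0.77943,10.70123,-14.25581,1.80484
7,0.08653,1.09275,0.83343,6.82485,2.93106,5.25014,0.10451,-0.65013,0.78129,8.22840,-12.37991,1.32059
8,0.18673,1.13268,0.90958,6.55026,2.40624,4.90621,0.11368,-0.61009,0.78347,6.54812,-10.96557,0.92276
9,0.28300,1.16522,0.98028,6.29709,1.94152,4.52562,0.12368,-0.57039,0.78574,5.40990,-9.86522,0.57512
10,0.37572,1.19124,1.04516,6.07576,1.53651,4.13141,0.13455,-0.53143,0.78791,4.63510,-8.97479,0.25957
11,0.46542,1.21163,1.10412,5.89136,1.18860,3.73606,0.14626,-0.49349,0.78985,4.09402,-8.21959,-0.03235
12,0.55265,1.22722,1.15719,5.74605,0.89480,3.34602,0.15874,-0.45673,0.79147,3.68998,-7.54440,-0.30411
13,0.63800,1.23878,1.20447,5.64019,0.65237,2.96449,0.17193,-0.42128,0.79269,3.34801,-6.90699,-0.55667
14,0.72206,1.24709,1.24610,5.57271,0.45892,2.59301,0.18573,-0.38717,0.79349,3.00706,-6.27386,-0.78984
15,0.80538,1.25285,1.28225,5.54114,0.31222,2.23243,0.20005,-0.35443,0.79386,2.61493,-5.61762,-1.00287
16,0.88846,1.25674,1.31308,5.54147,0.20998,1.88349,0.21479,-0.32302,0.79381,2.12567,-4.91583,-1.19477
17,0.97175,1.25942,1.33877,5.56796,0.14953,1.54713,0.22987,-0.29290,0.79334,1.49929,-4.15092,-1.36446
18,1.05558,1.26147,1.35952,5.61303,0.12754,1.22470,0.24521,-0.26400,0.79248,0.70364,-3.31117,-1.51079
19,1.14015,1.26346,1.37556,5.66730,0.13988,0.91797,0.26073,-0.23623,0.79122,-0.28193,-2.39256,-1.63261
20,1.22553,1.26586,1.38712,5.71992,0.18148,0.62916,0.27636,-0.20951,0.78956,-1.46209,-1.40086,-1.72889
21,1.31159,1.26905,1.39451,5.75923,0.24651,0.36084,0.29202,-0.18376,0.78749,-2.82151,-0.35334,-1.79885
22,1.39806,1.27335,1.39805,5.77370,0.32851,0.11572,0.30764,-0.15890,0.78500,-4.32299,0.72097,-1.84225
23,1.48449,1.27897,1.39814,5.75366,0.42173,-0.09679,0.32314,-0.13487,0.78202,-5.90863,1.78238,-1.87403
24,1.57030,1.28602,1.39532,5.69143,0.51947,-0.27448,0.33846,-0.11167,0.77848,-7.50357,2.78532,-1.89662
25,1.65483,1.29452,1.39003,5.58180,0.61459,-0.42713,0.35350,-0.08930,0.77435,-9.03157,3.68644,-1.88894
26,1.73735,1.30439,1.38265,5.42427,0.70288,-0.55265,0.36812,-0.06777,0.76964,-10.42297,4.44765,-1.85737
27,1.81717,1.31552,1.37360,5.22177,0.78114,-0.65046,0.38223,-0.04712,0.76439,-11.62079,5.04152,-1.80816
28,1.89367,1.32772,1.36328,4.98015,0.84726,-0.72137,0.39570,-0.02737,0.75862,-12.58686,5.45421,-1.74729
29,1.96630,1.34082,1.35209,4.70738,0.90021,-0.76736,0.40841,-0.00859,0.75241,-13.30400,5.68578,-1.68018
30,2.03468,1.35462,1.34038,4.41252,0.93987,-0.79131,0.42026,0.00920,0.74584,-13.77484,5.74839,-1.61132
31,2.09854,1.36891,1.32846,4.10475,0.96684,-0.79667,0.43118,0.02597,0.73902,-14.01790,5.66316,-1.54414
32,2.15775,1.38352,1.31657,3.79264,0.98215,-0.78712,0.44111,0.04170,0.73205,-14.06254,5.45641,-1.48091
33,2.21230,1.39829,1.30491,3.48359,0.98713,-0.76629,0.45000,0.05641,0.72504,-13.94389,5.15633,-1.42285
34,2.26229,1.41306,1.29363,3.18357,0.98321,-0.73751,0.45787,0.07013,0.71809,-13.69848,4.79015,-1.37035
35,2.30788,1.42771,1.28282,2.89707,0.97179,-0.70366,0.46471,0.08289,0.71130,-13.36104,4.38243,-1.32319
36,2.34930,1.44215,1.27254,2.62720,0.95421,-0.66711,0.47057,0.09475,0.70474,-12.96250,3.95397,-1.28081
37,2.38681,1.45629,1.26282,2.37586,0.93166,-0.62968,0.47551,0.10577,0.69846,-12.52893,3.52154,-1.24251
38,2.42069,1.47006,1.25365,2.14394,0.90520,-0.59272,0.47960,0.11600,0.69251,-12.08133,3.09793,-1.20757
39,2.45125,1.48341,1.24504,1.93158,0.87575,-0.55711,0.48290,0.12550,0.68691,-11.63583,2.69240,-1.17537
40,2.47877,1.49631,1.23694,1.73834,0.84409,-0.52343,0.48550,0.13434,0.68168,-11.20423,2.31120,-1.14540
41,2.50352,1.50871,1.22933,1.56340,0.81090,-0.49195,0.48747,0.14258,0.67682,-10.79471,1.95814,-1.11726
42,2.52578,1.52062,1.22218,1.40566,0.77674,-0.46276,0.48889,0.15025,0.67232,-10.41244,1.63508,-1.09070
43,2.54580,1.53200,1.21545,1.26390,0.74207,-0.43584,0.48984,0.15742,0.66816,-10.06030,1.34247,-1.06554
44,2.56380,1.54287,1.20910,1.13681,0.70731,-0.41104,0.49038,0.16411,0.66434,-9.73942,1.07973,-1.04166
45,2.57999,1.55322,1.20311,1.02309,0.67275,-0.38820,0.49058,0.17037,0.66083,-9.44961,0.84553,-1.01900
46,2.59457,1.56305,1.19745,0.92147,0.63868,-0.36713,0.49048,0.17623,0.65761,-9.18982,0.63812,-0.99751
47,2.60771,1.57238,1.19210,0.83075,0.60530,-0.34763,0.49015,0.18173,0.65465,-8.95840,0.45544,-0.97718
48,2.61956,1.58121,1.18703,0.74979,0.57277,-0.32954,0.48962,0.18688,0.65195,-8.75335,0.29535,-0.95798
49,2.63027,1.58956,1.18222,0.67756,0.54125,-0.31268,0.48895,0.19171,0.64947,-8.57248,0.15568,-0.93988
50,2.63994,1.59745,1.17765,0.61309,0.51081,-0.29692,0.48815,0.19626,0.64719,-8.41355,0.03430,-0.92284
51,2.64871,1.60489,1.17331,0.55554,0.48153,-0.28214,0.48725,0.20052,0.64511,,,
# final θ (rad): 2.64871 1.60489 1.17331


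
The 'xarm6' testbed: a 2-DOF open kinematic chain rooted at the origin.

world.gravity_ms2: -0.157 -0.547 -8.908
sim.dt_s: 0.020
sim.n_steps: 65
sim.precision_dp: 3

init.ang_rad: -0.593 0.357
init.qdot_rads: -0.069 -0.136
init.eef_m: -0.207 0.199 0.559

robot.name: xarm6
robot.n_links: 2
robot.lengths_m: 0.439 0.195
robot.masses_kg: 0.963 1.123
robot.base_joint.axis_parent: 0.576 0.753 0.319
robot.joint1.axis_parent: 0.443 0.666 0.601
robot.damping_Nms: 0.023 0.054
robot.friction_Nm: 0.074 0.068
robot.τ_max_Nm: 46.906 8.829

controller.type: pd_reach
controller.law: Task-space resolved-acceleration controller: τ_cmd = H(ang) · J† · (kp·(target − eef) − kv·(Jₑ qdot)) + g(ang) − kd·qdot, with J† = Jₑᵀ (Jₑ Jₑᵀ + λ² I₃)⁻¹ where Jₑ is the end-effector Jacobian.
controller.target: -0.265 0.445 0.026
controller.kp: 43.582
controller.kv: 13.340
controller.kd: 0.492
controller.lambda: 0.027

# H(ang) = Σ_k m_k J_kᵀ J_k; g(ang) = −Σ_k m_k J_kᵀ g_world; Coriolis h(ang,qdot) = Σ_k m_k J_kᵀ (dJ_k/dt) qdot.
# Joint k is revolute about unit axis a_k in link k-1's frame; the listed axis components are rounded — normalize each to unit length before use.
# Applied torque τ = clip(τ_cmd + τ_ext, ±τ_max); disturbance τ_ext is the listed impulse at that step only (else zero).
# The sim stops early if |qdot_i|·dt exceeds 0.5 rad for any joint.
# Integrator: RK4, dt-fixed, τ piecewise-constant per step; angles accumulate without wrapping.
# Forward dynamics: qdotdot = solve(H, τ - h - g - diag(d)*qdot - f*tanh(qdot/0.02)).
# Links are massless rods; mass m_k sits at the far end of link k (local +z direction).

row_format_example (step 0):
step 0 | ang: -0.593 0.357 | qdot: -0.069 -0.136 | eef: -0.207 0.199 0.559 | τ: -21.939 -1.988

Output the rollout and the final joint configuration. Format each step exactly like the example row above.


step 1 | ang: -0.611 0.396 | qdot: -1.702 3.867 | eef: -0.208 0.203 0.556 | τ: -13.985 -3.169
step 2 | ang: -0.649 0.460 | qdot: -2.133 2.542 | eef: -0.214 0.212 0.548 | τ: -7.360 -1.382
step 3 | ang: -0.696 0.510 | qdot: -2.553 2.429 | eef: -0.223 0.227 0.536 | τ: -2.506 -0.661
step 4 | ang: -0.749 0.555 | qdot: -2.775 2.091 | eef: -0.234 0.243 0.521 | τ: 1.134 -0.010
step 5 | ang: -0.806 0.594 | qdot: -2.889 1.813 | eef: -0.246 0.262 0.504 | τ: 3.841 0.452
step 6 | ang: -0.864 0.628 | qdot: -2.922 1.565 | eef: -0.258 0.280 0.486 | τ: 5.855 0.791
step 7 | ang: -0.922 0.657 | qdot: -2.898 1.350 | eef: -0.270 0.299 0.466 | τ: 7.353 1.036
step 8 | ang: -0.980 0.682 | qdot: -2.836 1.167 | eef: -0.281 0.317 0.445 | τ: 8.464 1.212
step 9 | ang: -1.035 0.704 | qdot: -2.746 1.013 | eef: -0.290 0.335 0.424 | τ: 9.283 1.337
step 10 | ang: -1.089 0.723 | qdot: -2.639 0.884 | eef: -0.299 0.352 0.402 | τ: 9.881 1.425
step 11 | ang: -1.141 0.739 | qdot: -2.520 0.776 | eef: -0.306 0.367 0.381 | τ: 10.308 1.486
step 12 | ang: -1.190 0.754 | qdot: -2.395 0.687 | eef: -0.312 0.381 0.360 | τ: 10.603 1.526
step 13 | ang: -1.237 0.767 | qdot: -2.268 0.613 | eef: -0.317 0.395 0.339 | τ: 10.797 1.551
step 14 | ang: -1.281 0.778 | qdot: -2.140 0.552 | eef: -0.321 0.407 0.320 | τ: 10.910 1.565
step 15 | ang: -1.322 0.789 | qdot: -2.015 0.503 | eef: -0.324 0.418 0.300 | τ: 10.962 1.570
step 16 | ang: -1.361 0.799 | qdot: -1.892 0.462 | eef: -0.326 0.428 0.282 | τ: 10.966 1.570
step 17 | ang: -1.398 0.808 | qdot: -1.774 0.428 | eef: -0.328 0.437 0.265 | τ: 10.934 1.566
step 18 | ang: -1.432 0.816 | qdot: -1.661 0.401 | eef: -0.329 0.445 0.248 | τ: 10.874 1.559
step 19 | ang: -1.464 0.824 | qdot: -1.553 0.379 | eef: -0.329 0.452 0.233 | τ: 10.793 1.549
step 20 | ang: -1.494 0.831 | qdot: -1.451 0.361 | eef: -0.329 0.459 0.218 | τ: 10.698 1.538
step 21 | ang: -1.522 0.838 | qdot: -1.355 0.346 | eef: -0.329 0.464 0.205 | τ: 10.593 1.527
step 22 | ang: -1.549 0.845 | qdot: -1.264 0.334 | eef: -0.328 0.470 0.192 | τ: 10.481 1.515
step 23 | ang: -1.573 0.851 | qdot: -1.179 0.324 | eef: -0.327 0.475 0.180 | τ: 10.366 1.503
step 24 | ang: -1.596 0.858 | qdot: -1.099 0.316 | eef: -0.326 0.479 0.169 | τ: 10.250 1.491
step 25 | ang: -1.617 0.864 | qdot: -1.025 0.310 | eef: -0.325 0.483 0.158 | τ: 10.134 1.479
step 26 | ang: -1.637 0.870 | qdot: -0.955 0.304 | eef: -0.324 0.486 0.149 | τ: 10.021 1.468
step 27 | ang: -1.655 0.876 | qdot: -0.890 0.300 | eef: -0.322 0.489 0.140 | τ: 9.910 1.457
step 28 | ang: -1.673 0.882 | qdot: -0.830 0.296 | eef: -0.321 0.492 0.131 | τ: 9.803 1.446
step 29 | ang: -1.689 0.888 | qdot: -0.774 0.293 | eef: -0.319 0.494 0.124 | τ: 9.700 1.437
step 30 | ang: -1.704 0.894 | qdot: -0.721 0.290 | eef: -0.318 0.497 0.116 | τ: 9.602 1.427
step 31 | ang: -1.717 0.900 | qdot: -0.672 0.287 | eef: -0.316 0.499 0.110 | τ: 9.509 1.418
step 32 | ang: -1.730 0.906 | qdot: -0.627 0.285 | eef: -0.315 0.500 0.104 | τ: 9.420 1.409
step 33 | ang: -1.743 0.911 | qdot: -0.585 0.282 | eef: -0.313 0.502 0.098 | τ: 9.336 1.401
step 34 | ang: -1.754 0.917 | qdot: -0.546 0.280 | eef: -0.312 0.503 0.093 | τ: 9.256 1.394
step 35 | ang: -1.764 0.922 | qdot: -0.509 0.278 | eef: -0.310 0.505 0.088 | τ: 9.181 1.386
step 36 | ang: -1.774 0.928 | qdot: -0.476 0.276 | eef: -0.309 0.506 0.083 | τ: 9.110 1.379
step 37 | ang: -1.784 0.933 | qdot: -0.444 0.273 | eef: -0.307 0.507 0.079 | τ: 9.044 1.373
step 38 | ang: -1.792 0.939 | qdot: -0.415 0.271 | eef: -0.306 0.508 0.075 | τ: 8.981 1.366
step 39 | ang: -1.800 0.944 | qdot: -0.388 0.269 | eef: -0.305 0.509 0.072 | τ: 8.922 1.360
step 40 | ang: -1.808 0.950 | qdot: -0.362 0.267 | eef: -0.303 0.509 0.068 | τ: 8.867 1.354
step 41 | ang: -1.815 0.955 | qdot: -0.339 0.264 | eef: -0.302 0.510 0.065 | τ: 8.815 1.348
step 42 | ang: -1.821 0.960 | qdot: -0.317 0.262 | eef: -0.301 0.511 0.063 | τ: 8.767 1.343
step 43 | ang: -1.827 0.965 | qdot: -0.296 0.259 | eef: -0.300 0.511 0.060 | τ: 8.721 1.337
step 44 | ang: -1.833 0.971 | qdot: -0.277 0.256 | eef: -0.299 0.512 0.058 | τ: 8.678 1.332
step 45 | ang: -1.838 0.976 | qdot: -0.260 0.254 | eef: -0.298 0.512 0.056 | τ: 8.637 1.327
step 46 | ang: -1.843 0.981 | qdot: -0.243 0.251 | eef: -0.297 0.512 0.054 | τ: 8.599 1.322
step 47 | ang: -1.848 0.986 | qdot: -0.228 0.248 | eef: -0.296 0.513 0.052 | τ: 8.564 1.318
step 48 | ang: -1.853 0.991 | qdot: -0.213 0.245 | eef: -0.295 0.513 0.050 | τ: 8.530 1.313
step 49 | ang: -1.857 0.996 | qdot: -0.200 0.242 | eef: -0.294 0.513 0.048 | τ: 8.498 1.309
step 50 | ang: -1.861 1.000 | qdot: -0.187 0.239 | eef: -0.293 0.513 0.047 | τ: 8.469 1.304
step 51 | ang: -1.864 1.005 | qdot: -0.176 0.236 | eef: -0.292 0.514 0.046 | τ: 8.441 1.300
step 52 | ang: -1.868 1.010 | qdot: -0.165 0.233 | eef: -0.291 0.514 0.045 | τ: 8.414 1.296
step 53 | ang: -1.871 1.014 | qdot: -0.155 0.230 | eef: -0.290 0.514 0.043 | τ: 8.390 1.291
step 54 | ang: -1.874 1.019 | qdot: -0.145 0.227 | eef: -0.290 0.514 0.042 | τ: 8.366 1.287
step 55 | ang: -1.877 1.024 | qdot: -0.136 0.224 | eef: -0.289 0.514 0.042 | τ: 8.344 1.283
step 56 | ang: -1.879 1.028 | qdot: -0.128 0.221 | eef: -0.288 0.514 0.041 | τ: 8.323 1.279
step 57 | ang: -1.882 1.032 | qdot: -0.120 0.218 | eef: -0.287 0.514 0.040 | τ: 8.304 1.275
step 58 | ang: -1.884 1.037 | qdot: -0.113 0.214 | eef: -0.287 0.514 0.039 | τ: 8.285 1.271
step 59 | ang: -1.886 1.041 | qdot: -0.106 0.211 | eef: -0.286 0.514 0.039 | τ: 8.267 1.268
step 60 | ang: -1.888 1.045 | qdot: -0.100 0.208 | eef: -0.285 0.514 0.038 | τ: 8.251 1.264
step 61 | ang: -1.890 1.049 | qdot: -0.094 0.205 | eef: -0.285 0.514 0.038 | τ: 8.235 1.260
step 62 | ang: -1.892 1.053 | qdot: -0.089 0.202 | eef: -0.284 0.514 0.037 | τ: 8.220 1.257
step 63 | ang: -1.894 1.057 | qdot: -0.083 0.198 | eef: -0.284 0.514 0.037 | τ: 8.206 1.253
step 64 | ang: -1.895 1.061 | qdot: -0.079 0.195 | eef: -0.283 0.514 0.036 | τ: 8.193 1.249
step 65 | ang: -1.897 1.065 | qdot: -0.074 0.192 | eef: -0.283 0.514 0.036
final ang (rad): -1.897 1.065


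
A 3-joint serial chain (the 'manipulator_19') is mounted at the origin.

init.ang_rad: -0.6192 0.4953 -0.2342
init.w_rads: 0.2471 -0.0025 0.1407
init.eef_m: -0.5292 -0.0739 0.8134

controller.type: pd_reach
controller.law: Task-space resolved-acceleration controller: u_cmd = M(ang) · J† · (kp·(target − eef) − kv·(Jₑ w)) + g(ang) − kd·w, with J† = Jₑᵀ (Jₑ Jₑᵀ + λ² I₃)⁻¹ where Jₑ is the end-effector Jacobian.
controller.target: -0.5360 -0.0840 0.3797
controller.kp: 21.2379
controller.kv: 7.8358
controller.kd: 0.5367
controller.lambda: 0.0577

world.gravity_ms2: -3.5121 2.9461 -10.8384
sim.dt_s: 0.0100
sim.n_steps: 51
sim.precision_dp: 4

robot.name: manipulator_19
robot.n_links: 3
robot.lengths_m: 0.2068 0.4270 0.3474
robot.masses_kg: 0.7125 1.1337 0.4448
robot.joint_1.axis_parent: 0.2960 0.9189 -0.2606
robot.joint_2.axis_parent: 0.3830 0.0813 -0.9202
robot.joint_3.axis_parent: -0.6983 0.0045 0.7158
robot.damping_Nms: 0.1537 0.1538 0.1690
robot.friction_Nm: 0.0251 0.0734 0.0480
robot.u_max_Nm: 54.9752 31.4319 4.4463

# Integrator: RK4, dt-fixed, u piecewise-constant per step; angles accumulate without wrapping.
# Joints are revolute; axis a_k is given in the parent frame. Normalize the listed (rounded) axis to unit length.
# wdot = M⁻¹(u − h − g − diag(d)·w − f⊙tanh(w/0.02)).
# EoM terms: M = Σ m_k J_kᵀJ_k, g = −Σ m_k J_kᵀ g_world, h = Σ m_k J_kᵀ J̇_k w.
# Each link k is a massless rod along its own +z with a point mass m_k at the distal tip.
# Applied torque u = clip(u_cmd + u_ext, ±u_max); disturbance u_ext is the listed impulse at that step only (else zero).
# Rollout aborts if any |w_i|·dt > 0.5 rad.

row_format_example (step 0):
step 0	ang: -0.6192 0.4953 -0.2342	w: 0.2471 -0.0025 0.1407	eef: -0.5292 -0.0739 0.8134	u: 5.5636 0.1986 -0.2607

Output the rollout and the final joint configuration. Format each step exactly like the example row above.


step 1	ang: -0.6170 0.4944 -0.2345	w: 0.1882 -0.1650 -0.1798	eef: -0.5276 -0.0740 0.8145	u: 6.0081 0.2468 -0.0506
step 2	ang: -0.6154 0.4925 -0.2367	w: 0.1267 -0.2082 -0.2544	eef: -0.5265 -0.0741 0.8151	u: 6.4034 0.2592 0.0079
step 3	ang: -0.6145 0.4903 -0.2394	w: 0.0688 -0.2271 -0.2799	eef: -0.5259 -0.0741 0.8155	u: 6.7692 0.2648 0.0353
step 4	ang: -0.6140 0.4880 -0.2422	w: 0.0155 -0.2383 -0.2902	eef: -0.5256 -0.0741 0.8155	u: 7.1104 0.2688 0.0526
step 5	ang: -0.6141 0.4856 -0.2452	w: -0.0329 -0.2473 -0.2965	eef: -0.5258 -0.0741 0.8154	u: 7.4269 0.2730 0.0665
step 6	ang: -0.6147 0.4831 -0.2482	w: -0.0769 -0.2553 -0.3010	eef: -0.5263 -0.0739 0.8150	u: 7.7220 0.2777 0.0784
step 7	ang: -0.6157 0.4805 -0.2512	w: -0.1170 -0.2628 -0.3044	eef: -0.5271 -0.0738 0.8144	u: 7.9984 0.2832 0.0887
step 8	ang: -0.6170 0.4778 -0.2542	w: -0.1534 -0.2700 -0.3072	eef: -0.5281 -0.0735 0.8136	u: 8.2576 0.2895 0.0980
step 9	ang: -0.6187 0.4751 -0.2573	w: -0.1865 -0.2772 -0.3098	eef: -0.5295 -0.0732 0.8127	u: 8.5008 0.2966 0.1063
step 10	ang: -0.6207 0.4723 -0.2604	w: -0.2165 -0.2843 -0.3120	eef: -0.5310 -0.0729 0.8117	u: 8.7290 0.3046 0.1137
step 11	ang: -0.6230 0.4694 -0.2636	w: -0.2437 -0.2914 -0.3140	eef: -0.5328 -0.0726 0.8105	u: 8.9432 0.3134 0.1203
step 12	ang: -0.6256 0.4665 -0.2667	w: -0.2682 -0.2984 -0.3159	eef: -0.5347 -0.0721 0.8091	u: 9.1444 0.3230 0.1262
step 13	ang: -0.6284 0.4634 -0.2699	w: -0.2902 -0.3054 -0.3175	eef: -0.5368 -0.0717 0.8077	u: 9.3334 0.3333 0.1313
step 14	ang: -0.6314 0.4604 -0.2730	w: -0.3100 -0.3124 -0.3189	eef: -0.5390 -0.0712 0.8062	u: 9.5111 0.3443 0.1358
step 15	ang: -0.6346 0.4572 -0.2762	w: -0.3277 -0.3193 -0.3202	eef: -0.5414 -0.0707 0.8045	u: 9.6782 0.3560 0.1396
step 16	ang: -0.6379 0.4540 -0.2794	w: -0.3435 -0.3262 -0.3213	eef: -0.5439 -0.0702 0.8028	u: 9.8353 0.3683 0.1429
step 17	ang: -0.6414 0.4507 -0.2827	w: -0.3575 -0.3329 -0.3223	eef: -0.5465 -0.0696 0.8010	u: 9.9832 0.3811 0.1456
step 18	ang: -0.6451 0.4473 -0.2859	w: -0.3699 -0.3396 -0.3232	eef: -0.5491 -0.0690 0.7992	u: 10.1225 0.3945 0.1477
step 19	ang: -0.6488 0.4439 -0.2891	w: -0.3807 -0.3461 -0.3240	eef: -0.5519 -0.0684 0.7972	u: 10.2537 0.4084 0.1494
step 20	ang: -0.6527 0.4404 -0.2924	w: -0.3902 -0.3526 -0.3246	eef: -0.5547 -0.0678 0.7952	u: 10.3774 0.4227 0.1507
step 21	ang: -0.6566 0.4369 -0.2956	w: -0.3984 -0.3589 -0.3252	eef: -0.5576 -0.0671 0.7932	u: 10.4940 0.4374 0.1515
step 22	ang: -0.6606 0.4332 -0.2989	w: -0.4054 -0.3651 -0.3257	eef: -0.5605 -0.0665 0.7911	u: 10.6040 0.4526 0.1519
step 23	ang: -0.6647 0.4296 -0.3021	w: -0.4114 -0.3711 -0.3262	eef: -0.5634 -0.0658 0.7890	u: 10.7078 0.4680 0.1520
step 24	ang: -0.6689 0.4258 -0.3054	w: -0.4164 -0.3770 -0.3266	eef: -0.5664 -0.0651 0.7868	u: 10.8059 0.4838 0.1517
step 25	ang: -0.6730 0.4220 -0.3087	w: -0.4204 -0.3827 -0.3269	eef: -0.5694 -0.0644 0.7846	u: 10.8986 0.4999 0.1511
step 26	ang: -0.6773 0.4182 -0.3119	w: -0.4236 -0.3883 -0.3273	eef: -0.5724 -0.0637 0.7824	u: 10.9862 0.5163 0.1502
step 27	ang: -0.6815 0.4143 -0.3152	w: -0.4261 -0.3937 -0.3276	eef: -0.5755 -0.0629 0.7801	u: 11.0691 0.5329 0.1491
step 28	ang: -0.6858 0.4103 -0.3185	w: -0.4279 -0.3990 -0.3278	eef: -0.5785 -0.0622 0.7778	u: 11.1476 0.5497 0.1477
step 29	ang: -0.6901 0.4063 -0.3217	w: -0.4290 -0.4041 -0.3281	eef: -0.5815 -0.0615 0.7755	u: 11.2220 0.5667 0.1461
step 30	ang: -0.6944 0.4022 -0.3250	w: -0.4296 -0.4091 -0.3283	eef: -0.5846 -0.0607 0.7732	u: 11.2925 0.5839 0.1442
step 31	ang: -0.6986 0.3981 -0.3283	w: -0.4296 -0.4139 -0.3285	eef: -0.5876 -0.0599 0.7709	u: 11.3593 0.6012 0.1422
step 32	ang: -0.7029 0.3940 -0.3316	w: -0.4292 -0.4185 -0.3287	eef: -0.5906 -0.0592 0.7685	u: 11.4228 0.6187 0.1399
step 33	ang: -0.7072 0.3897 -0.3349	w: -0.4283 -0.4230 -0.3289	eef: -0.5936 -0.0584 0.7662	u: 11.4830 0.6364 0.1375
step 34	ang: -0.7115 0.3855 -0.3382	w: -0.4271 -0.4274 -0.3292	eef: -0.5966 -0.0576 0.7638	u: 11.5403 0.6541 0.1349
step 35	ang: -0.7158 0.3812 -0.3415	w: -0.4254 -0.4316 -0.3294	eef: -0.5996 -0.0569 0.7615	u: 11.5948 0.6719 0.1322
step 36	ang: -0.7200 0.3769 -0.3447	w: -0.4235 -0.4356 -0.3296	eef: -0.6025 -0.0561 0.7591	u: 11.6467 0.6899 0.1294
step 37	ang: -0.7242 0.3725 -0.3480	w: -0.4213 -0.4395 -0.3298	eef: -0.6054 -0.0553 0.7567	u: 11.6961 0.7079 0.1264
step 38	ang: -0.7284 0.3681 -0.3513	w: -0.4188 -0.4433 -0.3300	eef: -0.6083 -0.0545 0.7543	u: 11.7432 0.7259 0.1233
step 39	ang: -0.7326 0.3636 -0.3546	w: -0.4161 -0.4469 -0.3302	eef: -0.6112 -0.0537 0.7520	u: 11.7881 0.7441 0.1200
step 40	ang: -0.7368 0.3592 -0.3579	w: -0.4132 -0.4504 -0.3305	eef: -0.6140 -0.0530 0.7496	u: 11.8310 0.7622 0.1167
step 41	ang: -0.7409 0.3546 -0.3612	w: -0.4101 -0.4538 -0.3307	eef: -0.6168 -0.0522 0.7472	u: 11.8720 0.7804 0.1133
step 42	ang: -0.7450 0.3501 -0.3646	w: -0.4069 -0.4570 -0.3310	eef: -0.6196 -0.0514 0.7449	u: 11.9112 0.7987 0.1098
step 43	ang: -0.7490 0.3455 -0.3679	w: -0.4035 -0.4601 -0.3313	eef: -0.6224 -0.0506 0.7425	u: 11.9487 0.8169 0.1062
step 44	ang: -0.7530 0.3409 -0.3712	w: -0.4000 -0.4631 -0.3316	eef: -0.6251 -0.0498 0.7402	u: 11.9847 0.8352 0.1026
step 45	ang: -0.7570 0.3362 -0.3745	w: -0.3964 -0.4660 -0.3318	eef: -0.6278 -0.0490 0.7378	u: 12.0191 0.8535 0.0988
step 46	ang: -0.7610 0.3316 -0.3778	w: -0.3927 -0.4688 -0.3321	eef: -0.6304 -0.0483 0.7355	u: 12.0522 0.8717 0.0950
step 47	ang: -0.7649 0.3269 -0.3811	w: -0.3889 -0.4714 -0.3325	eef: -0.6331 -0.0475 0.7332	u: 12.0839 0.8900 0.0912
step 48	ang: -0.7687 0.3222 -0.3845	w: -0.3851 -0.4739 -0.3328	eef: -0.6356 -0.0467 0.7309	u: 12.1144 0.9082 0.0873
step 49	ang: -0.7726 0.3174 -0.3878	w: -0.3812 -0.4764 -0.3331	eef: -0.6382 -0.0459 0.7286	u: 12.1438 0.9265 0.0833
step 50	ang: -0.7764 0.3126 -0.3911	w: -0.3773 -0.4787 -0.3335	eef: -0.6407 -0.0452 0.7263	u: 12.1720 0.9447 0.0793
step 51	ang: -0.7801 0.3078 -0.3944	w: -0.3733 -0.4809 -0.3338	eef: -0.6432 -0.0444 0.7240
final ang (rad): -0.7801 0.3078 -0.3944


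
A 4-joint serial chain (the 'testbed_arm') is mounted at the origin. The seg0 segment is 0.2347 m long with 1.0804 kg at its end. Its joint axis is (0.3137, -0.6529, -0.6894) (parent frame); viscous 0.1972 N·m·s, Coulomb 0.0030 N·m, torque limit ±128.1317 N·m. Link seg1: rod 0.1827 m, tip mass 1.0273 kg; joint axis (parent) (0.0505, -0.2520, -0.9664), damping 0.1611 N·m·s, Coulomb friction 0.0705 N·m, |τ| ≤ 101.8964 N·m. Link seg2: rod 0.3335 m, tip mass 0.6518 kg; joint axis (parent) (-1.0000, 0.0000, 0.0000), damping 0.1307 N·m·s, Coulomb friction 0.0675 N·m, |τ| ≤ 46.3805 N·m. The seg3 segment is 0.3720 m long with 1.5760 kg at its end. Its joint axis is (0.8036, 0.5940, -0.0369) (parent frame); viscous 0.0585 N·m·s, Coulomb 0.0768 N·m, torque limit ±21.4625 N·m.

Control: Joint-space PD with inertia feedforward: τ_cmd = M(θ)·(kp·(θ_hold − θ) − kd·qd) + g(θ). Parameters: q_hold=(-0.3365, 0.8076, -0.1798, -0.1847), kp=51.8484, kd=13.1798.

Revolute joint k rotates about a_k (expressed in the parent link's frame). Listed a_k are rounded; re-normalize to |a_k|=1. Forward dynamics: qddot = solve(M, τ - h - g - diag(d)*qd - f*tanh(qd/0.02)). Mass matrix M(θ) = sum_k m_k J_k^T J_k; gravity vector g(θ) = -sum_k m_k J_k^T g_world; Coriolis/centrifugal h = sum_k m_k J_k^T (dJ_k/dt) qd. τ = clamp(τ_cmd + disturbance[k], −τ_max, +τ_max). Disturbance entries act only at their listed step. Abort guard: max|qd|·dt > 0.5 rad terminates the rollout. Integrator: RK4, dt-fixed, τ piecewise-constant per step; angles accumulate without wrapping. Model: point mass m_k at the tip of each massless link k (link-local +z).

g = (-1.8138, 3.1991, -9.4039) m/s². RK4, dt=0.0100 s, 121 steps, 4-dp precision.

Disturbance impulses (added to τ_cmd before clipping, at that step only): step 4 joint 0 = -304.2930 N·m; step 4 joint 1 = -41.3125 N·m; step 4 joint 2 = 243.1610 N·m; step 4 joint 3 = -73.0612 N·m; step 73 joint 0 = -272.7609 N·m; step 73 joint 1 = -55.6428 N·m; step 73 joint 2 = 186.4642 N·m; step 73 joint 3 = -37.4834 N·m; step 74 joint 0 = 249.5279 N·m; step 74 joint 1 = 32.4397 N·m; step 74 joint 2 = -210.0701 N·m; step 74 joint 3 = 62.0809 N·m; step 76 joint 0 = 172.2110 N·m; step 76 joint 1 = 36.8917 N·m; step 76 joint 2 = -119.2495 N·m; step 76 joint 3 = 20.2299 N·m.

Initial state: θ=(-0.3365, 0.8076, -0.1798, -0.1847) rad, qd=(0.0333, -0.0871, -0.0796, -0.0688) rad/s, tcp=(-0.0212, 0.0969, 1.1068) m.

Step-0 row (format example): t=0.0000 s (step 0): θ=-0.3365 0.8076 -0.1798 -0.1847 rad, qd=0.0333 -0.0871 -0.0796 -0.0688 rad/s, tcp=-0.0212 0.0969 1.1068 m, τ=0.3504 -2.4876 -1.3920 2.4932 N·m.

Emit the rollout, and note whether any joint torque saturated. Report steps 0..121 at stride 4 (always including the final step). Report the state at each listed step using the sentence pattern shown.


t=0.0400 s (step 4): θ=-0.3356 0.8067 -0.1814 -0.1847 rad, qd=0.0176 -0.0065 -0.0222 0.0106 rad/s, tcp=-0.0221 0.0955 1.1068 m, τ=-128.1317 -43.8213 46.3805 -21.4625 N·m.
t=0.0800 s (step 8): θ=-0.3939 0.6240 -0.3400 -0.5106 rad, qd=-1.0945 -3.1007 -2.6900 -5.8275 rad/s, tcp=-0.0055 0.1039 1.0830 m, τ=14.2701 1.9251 -5.6516 5.8132 N·m.
t=0.1200 s (step 12): θ=-0.4250 0.5528 -0.4079 -0.6559 rad, qd=-0.5213 -0.8060 -0.9513 -1.9597 rad/s, tcp=0.0041 0.1080 1.0658 m, τ=10.4075 0.6157 -4.3712 5.4099 N·m.
t=0.1600 s (step 16): θ=-0.4380 0.5417 -0.4271 -0.6934 rad, qd=-0.1332 0.0837 -0.0777 -0.1254 rad/s, tcp=0.0076 0.1104 1.0604 m, τ=7.4720 -0.4780 -3.9563 4.9870 N·m.
t=0.2000 s (step 20): θ=-0.4372 0.5505 -0.4200 -0.6807 rad, qd=0.1480 0.3254 0.3807 0.6674 rad/s, tcp=0.0074 0.1119 1.0619 m, τ=5.2696 -1.2743 -3.7222 4.7051 N·m.
t=0.2400 s (step 24): θ=-0.4279 0.5659 -0.3998 -0.6456 rad, qd=0.2969 0.4332 0.6017 1.0423 rad/s, tcp=0.0050 0.1128 1.0666 m, τ=3.6946 -1.8264 -3.5499 4.4865 N·m.
t=0.2800 s (step 28): θ=-0.4146 0.5840 -0.3738 -0.6007 rad, qd=0.3616 0.4598 0.6805 1.1700 rad/s, tcp=0.0016 0.1131 1.0724 m, τ=2.6255 -2.1681 -3.3988 4.3072 N·m.
t=0.3200 s (step 32): θ=-0.3998 0.6021 -0.3466 -0.5540 rad, qd=0.3712 0.4380 0.6707 1.1484 rad/s, tcp=-0.0020 0.1129 1.0780 m, τ=1.9383 -2.3514 -3.2592 4.1528 N·m.
t=0.3600 s (step 36): θ=-0.3854 0.6187 -0.3209 -0.5100 rad, qd=0.3471 0.3904 0.6102 1.0450 rad/s, tcp=-0.0054 0.1123 1.0830 m, τ=1.5210 -2.4282 -3.1331 4.0146 N·m.
t=0.4000 s (step 40): θ=-0.3723 0.6332 -0.2981 -0.4709 rad, qd=0.3051 0.3330 0.5257 0.9061 rad/s, tcp=-0.0084 0.1114 1.0872 m, τ=1.2838 -2.4413 -3.0243 3.8900 N·m.
t=0.4400 s (step 44): θ=-0.3610 0.6453 -0.2789 -0.4376 rad, qd=0.2565 0.2760 0.4354 0.7609 rad/s, tcp=-0.0109 0.1102 1.0906 m, τ=1.1603 -2.4210 -2.9348 3.7793 N·m.
t=0.4800 s (step 48): θ=-0.3518 0.6553 -0.2632 -0.4100 rad, qd=0.2083 0.2251 0.3503 0.6259 rad/s, tcp=-0.0129 0.1090 1.0932 m, τ=1.1055 -2.3871 -2.8644 3.6835 N·m.
t=0.5200 s (step 52): θ=-0.3443 0.6635 -0.2508 -0.3873 rad, qd=0.1646 0.1824 0.2758 0.5084 rad/s, tcp=-0.0145 0.1077 1.0953 m, τ=1.0901 -2.3509 -2.8113 3.6027 N·m.
t=0.5600 s (step 56): θ=-0.3385 0.6700 -0.2410 -0.3690 rad, qd=0.1271 0.1480 0.2138 0.4102 rad/s, tcp=-0.0157 0.1065 1.0968 m, τ=1.0958 -2.3180 -2.7727 3.5363 N·m.
t=0.6000 s (step 60): θ=-0.3341 0.6754 -0.2335 -0.3543 rad, qd=0.0963 0.1209 0.1639 0.3298 rad/s, tcp=-0.0167 0.1053 1.0981 m, τ=1.1118 -2.2907 -2.7458 3.4828 N·m.
t=0.6400 s (step 64): θ=-0.3307 0.6798 -0.2278 -0.3425 rad, qd=0.0717 0.0998 0.1246 0.2650 rad/s, tcp=-0.0174 0.1043 1.0991 m, τ=1.1318 -2.2694 -2.7276 3.4406 N·m.
t=0.6800 s (step 68): θ=-0.3283 0.6834 -0.2234 -0.3329 rad, qd=0.0525 0.0834 0.0942 0.2131 rad/s, tcp=-0.0180 0.1033 1.0998 m, τ=1.1523 -2.2538 -2.7159 3.4077 N·m.
t=0.7200 s (step 72): θ=-0.3265 0.6865 -0.2201 -0.3253 rad, qd=0.0377 0.0705 0.0709 0.1717 rad/s, tcp=-0.0184 0.1025 1.1004 m, τ=1.1713 -2.2430 -2.7086 3.3823 N·m.
t=0.7600 s (step 76): θ=-0.2829 0.4194 -0.2413 -0.5125 rad, qd=1.3834 -5.7957 0.2869 -2.7147 rad/s, tcp=-0.0102 0.1053 1.0879 m, τ=128.1317 36.3117 -46.3805 21.4625 N·m.
t=0.8000 s (step 80): θ=-0.2498 0.5227 -0.1886 -0.3731 rad, qd=0.7540 2.4878 1.3502 3.4157 rad/s, tcp=-0.0270 0.0942 1.1005 m, τ=-11.1949 -4.4966 2.3611 2.1938 N·m.
t=0.8400 s (step 84): θ=-0.2251 0.5894 -0.1459 -0.2726 rad, qd=0.4522 1.0552 0.7723 1.7280 rad/s, tcp=-0.0378 0.0861 1.1073 m, τ=-7.2051 -3.4542 1.0688 2.2447 N·m.
t=0.8800 s (step 88): θ=-0.2135 0.6181 -0.1252 -0.2255 rad, qd=0.1366 0.4645 0.2909 0.7217 rad/s, tcp=-0.0423 0.0818 1.1098 m, τ=-4.4298 -2.8235 -0.1656 2.4297 N·m.
t=0.9200 s (step 92): θ=-0.2127 0.6311 -0.1199 -0.2085 rad, qd=-0.0771 0.2198 0.0043 0.1878 rad/s, tcp=-0.0429 0.0801 1.1106 m, τ=-2.4919 -2.4389 -1.1408 2.6262 N·m.
t=0.9600 s (step 96): θ=-0.2177 0.6373 -0.1218 -0.2056 rad, qd=-0.1645 0.1181 -0.0779 0.0030 rad/s, tcp=-0.0413 0.0802 1.1107 m, τ=-1.1475 -2.2004 -1.9110 2.7873 N·m.
t=1.0000 s (step 100): θ=-0.2252 0.6421 -0.1249 -0.2056 rad, qd=-0.2009 0.1264 -0.0772 -0.0020 rad/s, tcp=-0.0384 0.0811 1.1106 m, τ=-0.2237 -2.0468 -2.4431 2.8732 N·m.
t=1.0400 s (step 104): θ=-0.2334 0.6472 -0.1279 -0.2057 rad, qd=-0.2079 0.1258 -0.0700 -0.0021 rad/s, tcp=-0.0349 0.0825 1.1105 m, τ=0.3986 -1.9507 -2.7922 2.9306 N·m.
t=1.0800 s (step 108): θ=-0.2416 0.6521 -0.1305 -0.2058 rad, qd=-0.1993 0.1221 -0.0624 -0.0020 rad/s, tcp=-0.0314 0.0841 1.1104 m, τ=0.8057 -1.8960 -3.0119 2.9696 N·m.
t=1.1200 s (step 112): θ=-0.2492 0.6569 -0.1329 -0.2059 rad, qd=-0.1832 0.1184 -0.0556 -0.0019 rad/s, tcp=-0.0281 0.0857 1.1102 m, τ=1.0621 -1.8702 -3.1411 2.9954 N·m.
t=1.1600 s (step 116): θ=-0.2562 0.6616 -0.1350 -0.2060 rad, qd=-0.1640 0.1150 -0.0500 -0.0019 rad/s, tcp=-0.0252 0.0872 1.1101 m, τ=1.2150 -1.8638 -3.2081 3.0117 N·m.
t=1.2000 s (step 120): θ=-0.2623 0.6661 -0.1369 -0.2061 rad, qd=-0.1444 0.1119 -0.0454 -0.0018 rad/s, tcp=-0.0228 0.0886 1.1099 m, τ=1.2983 -1.8700 -3.2332 3.0213 N·m.
t=1.2100 s (step 121): θ=-0.2637 0.6672 -0.1373 -0.2061 rad, qd=-0.1396 0.1111 -0.0444 -0.0018 rad/s, tcp=-0.0222 0.0889 1.1099 m.
any joint saturated: yes


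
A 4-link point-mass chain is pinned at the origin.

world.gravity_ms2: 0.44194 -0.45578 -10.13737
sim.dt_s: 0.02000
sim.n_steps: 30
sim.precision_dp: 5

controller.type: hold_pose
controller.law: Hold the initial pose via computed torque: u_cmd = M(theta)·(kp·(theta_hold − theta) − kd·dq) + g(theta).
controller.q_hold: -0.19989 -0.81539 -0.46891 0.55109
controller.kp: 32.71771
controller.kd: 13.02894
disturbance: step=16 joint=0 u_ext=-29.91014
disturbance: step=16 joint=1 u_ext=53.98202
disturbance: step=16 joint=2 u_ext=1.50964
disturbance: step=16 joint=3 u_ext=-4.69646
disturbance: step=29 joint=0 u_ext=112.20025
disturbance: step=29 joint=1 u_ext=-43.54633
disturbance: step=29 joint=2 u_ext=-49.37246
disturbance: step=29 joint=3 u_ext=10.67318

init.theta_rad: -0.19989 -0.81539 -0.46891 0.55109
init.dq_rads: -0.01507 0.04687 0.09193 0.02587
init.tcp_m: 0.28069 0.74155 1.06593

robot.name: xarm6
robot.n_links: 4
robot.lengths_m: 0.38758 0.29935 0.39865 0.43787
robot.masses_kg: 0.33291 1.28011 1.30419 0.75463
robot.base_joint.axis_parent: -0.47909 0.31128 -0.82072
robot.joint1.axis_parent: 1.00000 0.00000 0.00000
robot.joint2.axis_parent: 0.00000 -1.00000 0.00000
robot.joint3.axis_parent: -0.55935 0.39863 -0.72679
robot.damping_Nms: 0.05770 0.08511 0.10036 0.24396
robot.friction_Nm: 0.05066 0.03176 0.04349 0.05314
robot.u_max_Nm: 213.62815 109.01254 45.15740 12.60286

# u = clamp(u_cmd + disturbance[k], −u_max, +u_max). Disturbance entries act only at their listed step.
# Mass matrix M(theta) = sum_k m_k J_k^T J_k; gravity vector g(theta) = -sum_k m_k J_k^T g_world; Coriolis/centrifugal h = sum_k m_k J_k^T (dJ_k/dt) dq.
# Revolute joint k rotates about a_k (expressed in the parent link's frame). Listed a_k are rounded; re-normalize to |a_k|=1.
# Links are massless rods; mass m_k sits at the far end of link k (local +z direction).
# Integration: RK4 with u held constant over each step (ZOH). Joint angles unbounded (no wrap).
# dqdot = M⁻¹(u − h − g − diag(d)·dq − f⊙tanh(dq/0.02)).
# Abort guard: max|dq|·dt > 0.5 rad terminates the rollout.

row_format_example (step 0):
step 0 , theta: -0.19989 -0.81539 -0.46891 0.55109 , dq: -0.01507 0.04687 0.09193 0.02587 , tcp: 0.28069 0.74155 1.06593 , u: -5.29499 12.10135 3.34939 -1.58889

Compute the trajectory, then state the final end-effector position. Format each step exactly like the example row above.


step 1 , theta: -0.20021 -0.81464 -0.46749 0.55112 , dq: -0.01504 0.03041 0.05720 -0.00303 , tcp: 0.27939 0.74126 1.06704 , u: -5.68657 12.31853 3.56705 -1.64605
step 2 , theta: -0.20049 -0.81414 -0.46656 0.55100 , dq: -0.01273 0.02063 0.03779 -0.00305 , tcp: 0.27845 0.74103 1.06783 , u: -5.99748 12.49021 3.74032 -1.69736
step 3 , theta: -0.20073 -0.81381 -0.46596 0.55090 , dq: -0.01054 0.01337 0.02346 -0.00219 , tcp: 0.27779 0.74086 1.06838 , u: -6.24373 12.62511 3.87728 -1.73786
step 4 , theta: -0.20093 -0.81360 -0.46561 0.55082 , dq: -0.00817 0.00827 0.01369 -0.00037 , tcp: 0.27735 0.74074 1.06874 , u: -6.43835 12.73048 3.98391 -1.76937
step 5 , theta: -0.20108 -0.81348 -0.46543 0.55076 , dq: -0.00562 0.00486 0.00757 0.00186 , tcp: 0.27707 0.74065 1.06896 , u: -6.59163 12.81259 4.06555 -1.79341
step 6 , theta: -0.20118 -0.81342 -0.46536 0.55072 , dq: -0.00319 0.00256 0.00380 0.00371 , tcp: 0.27692 0.74060 1.06908 , u: -6.71190 12.87659 4.12766 -1.81154
step 7 , theta: -0.20123 -0.81340 -0.46535 0.55069 , dq: -0.00111 0.00095 0.00135 0.00483 , tcp: 0.27686 0.74057 1.06913 , u: -6.80592 12.92657 4.17504 -1.82518
step 8 , theta: -0.20125 -0.81341 -0.46538 0.55067 , dq: 0.00054 -0.00021 -0.00029 0.00544 , tcp: 0.27686 0.74057 1.06913 , u: -6.87924 12.96566 4.21135 -1.83551
step 9 , theta: -0.20124 -0.81344 -0.46544 0.55066 , dq: 0.00181 -0.00103 -0.00140 0.00578 , tcp: 0.27691 0.74058 1.06908 , u: -6.93632 12.99627 4.23927 -1.84339
step 10 , theta: -0.20121 -0.81349 -0.46552 0.55065 , dq: 0.00274 -0.00161 -0.00213 0.00598 , tcp: 0.27699 0.74060 1.06901 , u: -6.98072 13.02026 4.26077 -1.84942
step 11 , theta: -0.20117 -0.81354 -0.46562 0.55065 , dq: 0.00340 -0.00201 -0.00259 0.00609 , tcp: 0.27710 0.74063 1.06893 , u: -7.01524 13.03906 4.27737 -1.85406
step 12 , theta: -0.20111 -0.81360 -0.46572 0.55065 , dq: 0.00386 -0.00226 -0.00287 0.00616 , tcp: 0.27723 0.74067 1.06883 , u: -7.04205 13.05379 4.29019 -1.85761
step 13 , theta: -0.20104 -0.81367 -0.46582 0.55065 , dq: 0.00414 -0.00242 -0.00302 0.00619 , tcp: 0.27736 0.74071 1.06872 , u: -7.06286 13.06534 4.30011 -1.86035
step 14 , theta: -0.20097 -0.81373 -0.46593 0.55065 , dq: 0.00430 -0.00250 -0.00307 0.00619 , tcp: 0.27750 0.74075 1.06861 , u: -7.07901 13.07440 4.30778 -1.86245
step 15 , theta: -0.20090 -0.81380 -0.46604 0.55065 , dq: 0.00436 -0.00251 -0.00305 0.00619 , tcp: 0.27764 0.74079 1.06850 , u: -7.09153 13.08149 4.31373 -1.86406
step 16 , theta: -0.20083 -0.81387 -0.46614 0.55065 , dq: 0.00435 -0.00249 -0.00298 0.00617 , tcp: 0.27778 0.74084 1.06838 , u: -37.01136 67.06906 5.82797 -6.56175
step 17 , theta: -0.20075 -0.80616 -0.46622 0.55064 , dq: 0.00620 0.77516 0.00128 0.00212 , tcp: 0.27835 0.73580 1.07386 , u: 0.94037 -1.43945 3.92466 -0.60607
step 18 , theta: -0.20058 -0.79272 -0.46611 0.55058 , dq: 0.01006 0.56957 0.00983 -0.00029 , tcp: 0.27919 0.72698 1.08338 , u: -0.69904 1.49924 4.02169 -0.86898
step 19 , theta: -0.20040 -0.78298 -0.46595 0.55048 , dq: 0.00863 0.40662 0.00846 -0.00044 , tcp: 0.27980 0.72053 1.09022 , u: -2.00785 3.84541 4.12208 -1.08627
step 20 , theta: -0.20026 -0.77614 -0.46585 0.55038 , dq: 0.00602 0.27901 0.00455 0.00064 , tcp: 0.28025 0.71596 1.09499 , u: -3.05392 5.71895 4.21084 -1.26235
step 21 , theta: -0.20018 -0.77156 -0.46583 0.55030 , dq: 0.00378 0.18004 0.00094 0.00208 , tcp: 0.28058 0.71288 1.09814 , u: -3.89028 7.21536 4.28324 -1.40314
step 22 , theta: -0.20013 -0.76874 -0.46588 0.55024 , dq: 0.00228 0.10389 -0.00163 0.00327 , tcp: 0.28083 0.71096 1.10007 , u: -4.55877 8.41075 4.33938 -1.51467
step 23 , theta: -0.20010 -0.76726 -0.46597 0.55020 , dq: 0.00144 0.04582 -0.00315 0.00410 , tcp: 0.28100 0.70994 1.10106 , u: -5.09272 9.36573 4.38129 -1.60249
step 24 , theta: -0.20009 -0.76680 -0.46608 0.55018 , dq: 0.00137 0.00233 -0.00333 0.00549 , tcp: 0.28111 0.70961 1.10135 , u: -5.51878 10.12627 4.41153 -1.67127
step 25 , theta: -0.20007 -0.76708 -0.46618 0.55019 , dq: 0.00235 -0.02898 -0.00194 0.00756 , tcp: 0.28119 0.70979 1.10111 , u: -5.85800 10.72345 4.43300 -1.72416
step 26 , theta: -0.20003 -0.76791 -0.46626 0.55021 , dq: 0.00314 -0.05186 -0.00108 0.00771 , tcp: 0.28124 0.71036 1.10049 , u: -6.12757 11.19694 4.44778 -1.76476
step 27 , theta: -0.19998 -0.76913 -0.46632 0.55024 , dq: 0.00366 -0.06828 -0.00047 0.00759 , tcp: 0.28126 0.71119 1.09960 , u: -6.34174 11.57500 4.45715 -1.79630
step 28 , theta: -0.19992 -0.77063 -0.46637 0.55026 , dq: 0.00399 -0.07965 0.00001 0.00746 , tcp: 0.28126 0.71222 1.09852 , u: -6.51182 11.87706 4.46233 -1.82070
step 29 , theta: -0.19985 -0.77231 -0.46642 0.55028 , dq: 0.00419 -0.08710 0.00039 0.00734 , tcp: 0.28126 0.71338 1.09731 , u: 105.55342 -31.42792 -44.90811 8.83371
step 30 , theta: -0.18635 -0.77349 -0.46494 0.54524 , dq: 1.35202 -0.02730 0.16612 -0.48068 , tcp: 0.29171 0.71832 1.09231
final tcp position (m): 0.29171 0.71832 1.09231
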